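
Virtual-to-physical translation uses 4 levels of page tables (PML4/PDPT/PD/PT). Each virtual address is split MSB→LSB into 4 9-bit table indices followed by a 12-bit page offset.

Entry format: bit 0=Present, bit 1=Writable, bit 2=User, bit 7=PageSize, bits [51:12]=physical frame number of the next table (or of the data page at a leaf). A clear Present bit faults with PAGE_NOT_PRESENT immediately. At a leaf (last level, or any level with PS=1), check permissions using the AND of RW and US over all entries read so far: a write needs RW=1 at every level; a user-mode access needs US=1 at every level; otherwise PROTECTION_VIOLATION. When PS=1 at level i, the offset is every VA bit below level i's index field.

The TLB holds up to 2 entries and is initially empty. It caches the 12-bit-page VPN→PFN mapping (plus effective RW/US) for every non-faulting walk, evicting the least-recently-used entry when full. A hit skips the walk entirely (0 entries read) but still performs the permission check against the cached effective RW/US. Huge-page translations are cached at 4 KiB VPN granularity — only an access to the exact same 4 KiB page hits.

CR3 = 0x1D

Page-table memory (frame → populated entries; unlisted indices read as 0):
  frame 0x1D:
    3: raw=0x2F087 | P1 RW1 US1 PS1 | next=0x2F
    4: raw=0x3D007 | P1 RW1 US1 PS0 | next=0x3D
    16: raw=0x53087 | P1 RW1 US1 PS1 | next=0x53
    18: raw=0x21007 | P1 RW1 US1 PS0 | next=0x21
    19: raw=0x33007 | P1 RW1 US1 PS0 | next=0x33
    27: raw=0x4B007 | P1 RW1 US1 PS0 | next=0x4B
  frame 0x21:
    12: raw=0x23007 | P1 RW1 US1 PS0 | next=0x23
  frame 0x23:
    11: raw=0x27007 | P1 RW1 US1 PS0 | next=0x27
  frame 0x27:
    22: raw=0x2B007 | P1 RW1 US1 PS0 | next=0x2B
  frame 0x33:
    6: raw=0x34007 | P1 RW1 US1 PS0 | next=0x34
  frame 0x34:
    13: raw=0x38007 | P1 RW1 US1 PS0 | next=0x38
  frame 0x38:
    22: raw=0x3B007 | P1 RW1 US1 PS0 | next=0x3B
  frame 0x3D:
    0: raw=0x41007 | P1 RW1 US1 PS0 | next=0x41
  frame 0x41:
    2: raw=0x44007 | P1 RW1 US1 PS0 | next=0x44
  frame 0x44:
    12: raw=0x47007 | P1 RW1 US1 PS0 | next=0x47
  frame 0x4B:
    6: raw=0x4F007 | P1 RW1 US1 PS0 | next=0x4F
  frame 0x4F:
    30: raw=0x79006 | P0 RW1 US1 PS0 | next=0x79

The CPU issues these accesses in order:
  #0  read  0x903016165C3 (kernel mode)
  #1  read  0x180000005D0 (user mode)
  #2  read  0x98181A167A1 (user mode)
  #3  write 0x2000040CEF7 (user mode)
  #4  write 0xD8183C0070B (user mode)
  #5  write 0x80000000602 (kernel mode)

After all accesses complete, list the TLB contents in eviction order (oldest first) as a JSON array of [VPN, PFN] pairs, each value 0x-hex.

Walk each access:
#0 VA=0x903016165C3 (r,kernel):
  [0] read 0x1D idx=18: raw=0x21007 flags P=1 W=1 U=1 S=0
  [1] read 0x21 idx=12: raw=0x23007 flags P=1 W=1 U=1 S=0
  [2] read 0x23 idx=11: raw=0x27007 flags P=1 W=1 U=1 S=0
  [3] read 0x27 idx=22: raw=0x2B007 flags P=1 W=1 U=1 S=0
  → PA=0x2B5C3  (4 entries read)
#1 VA=0x180000005D0 (r,user):
  [0] read 0x1D idx=3: raw=0x2F087 flags P=1 W=1 U=1 S=1
  → PA=0x2F5D0 (huge @L0)  (1 entries read)
#2 VA=0x98181A167A1 (r,user):
  [0] read 0x1D idx=19: raw=0x33007 flags P=1 W=1 U=1 S=0
  [1] read 0x33 idx=6: raw=0x34007 flags P=1 W=1 U=1 S=0
  [2] read 0x34 idx=13: raw=0x38007 flags P=1 W=1 U=1 S=0
  [3] read 0x38 idx=22: raw=0x3B007 flags P=1 W=1 U=1 S=0
  → PA=0x3B7A1  (4 entries read)
#3 VA=0x2000040CEF7 (w,user):
  [0] read 0x1D idx=4: raw=0x3D007 flags P=1 W=1 U=1 S=0
  [1] read 0x3D idx=0: raw=0x41007 flags P=1 W=1 U=1 S=0
  [2] read 0x41 idx=2: raw=0x44007 flags P=1 W=1 U=1 S=0
  [3] read 0x44 idx=12: raw=0x47007 flags P=1 W=1 U=1 S=0
  → PA=0x47EF7  (4 entries read)
#4 VA=0xD8183C0070B (w,user):
  [0] read 0x1D idx=27: raw=0x4B007 flags P=1 W=1 U=1 S=0
  [1] read 0x4B idx=6: raw=0x4F007 flags P=1 W=1 U=1 S=0
  [2] read 0x4F idx=30: raw=0x79006 flags P=0 W=1 U=1 S=0
  ⇒ fault: PAGE_NOT_PRESENT  — 3 lookups
#5 VA=0x80000000602 (w,kernel):
  [0] read 0x1D idx=16: raw=0x53087 flags P=1 W=1 U=1 S=1
  → PA=0x53602 (huge @L0)  (1 entries read)

TLB: [["0x2000040C", "0x47"], ["0x80000000", "0x53"]]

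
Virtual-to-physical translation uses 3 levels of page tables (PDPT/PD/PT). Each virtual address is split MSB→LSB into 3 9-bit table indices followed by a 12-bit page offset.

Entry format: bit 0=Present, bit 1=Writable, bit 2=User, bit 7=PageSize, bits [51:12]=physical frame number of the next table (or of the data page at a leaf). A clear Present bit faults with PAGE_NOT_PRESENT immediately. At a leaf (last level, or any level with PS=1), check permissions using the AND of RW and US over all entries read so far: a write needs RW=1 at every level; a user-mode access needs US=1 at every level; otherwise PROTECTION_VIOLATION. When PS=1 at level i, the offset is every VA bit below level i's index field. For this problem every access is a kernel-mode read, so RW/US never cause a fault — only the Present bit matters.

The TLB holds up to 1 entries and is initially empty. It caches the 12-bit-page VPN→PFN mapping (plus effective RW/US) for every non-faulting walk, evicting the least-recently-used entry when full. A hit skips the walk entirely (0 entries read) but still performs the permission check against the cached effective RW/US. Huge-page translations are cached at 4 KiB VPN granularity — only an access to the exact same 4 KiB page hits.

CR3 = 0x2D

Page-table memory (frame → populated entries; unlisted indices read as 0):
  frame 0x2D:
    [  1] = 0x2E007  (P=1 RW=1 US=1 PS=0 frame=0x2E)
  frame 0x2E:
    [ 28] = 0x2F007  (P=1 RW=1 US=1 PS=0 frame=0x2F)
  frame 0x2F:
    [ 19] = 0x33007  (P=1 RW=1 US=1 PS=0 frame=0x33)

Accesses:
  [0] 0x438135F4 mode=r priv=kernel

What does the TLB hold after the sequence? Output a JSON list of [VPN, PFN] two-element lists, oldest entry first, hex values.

Trace:
#0 VA=0x438135F4 (r,kernel):
  L0: frame=0x2D idx=1 entry=0x2E007 [P=1 RW=1 US=1 PS=0]
  L1: frame=0x2E idx=28 entry=0x2F007 [P=1 RW=1 US=1 PS=0]
  L2: frame=0x2F idx=19 entry=0x33007 [P=1 RW=1 US=1 PS=0]
  ⇒ phys 0x335F4  [3 reads]

TLB: [["0x43813", "0x33"]]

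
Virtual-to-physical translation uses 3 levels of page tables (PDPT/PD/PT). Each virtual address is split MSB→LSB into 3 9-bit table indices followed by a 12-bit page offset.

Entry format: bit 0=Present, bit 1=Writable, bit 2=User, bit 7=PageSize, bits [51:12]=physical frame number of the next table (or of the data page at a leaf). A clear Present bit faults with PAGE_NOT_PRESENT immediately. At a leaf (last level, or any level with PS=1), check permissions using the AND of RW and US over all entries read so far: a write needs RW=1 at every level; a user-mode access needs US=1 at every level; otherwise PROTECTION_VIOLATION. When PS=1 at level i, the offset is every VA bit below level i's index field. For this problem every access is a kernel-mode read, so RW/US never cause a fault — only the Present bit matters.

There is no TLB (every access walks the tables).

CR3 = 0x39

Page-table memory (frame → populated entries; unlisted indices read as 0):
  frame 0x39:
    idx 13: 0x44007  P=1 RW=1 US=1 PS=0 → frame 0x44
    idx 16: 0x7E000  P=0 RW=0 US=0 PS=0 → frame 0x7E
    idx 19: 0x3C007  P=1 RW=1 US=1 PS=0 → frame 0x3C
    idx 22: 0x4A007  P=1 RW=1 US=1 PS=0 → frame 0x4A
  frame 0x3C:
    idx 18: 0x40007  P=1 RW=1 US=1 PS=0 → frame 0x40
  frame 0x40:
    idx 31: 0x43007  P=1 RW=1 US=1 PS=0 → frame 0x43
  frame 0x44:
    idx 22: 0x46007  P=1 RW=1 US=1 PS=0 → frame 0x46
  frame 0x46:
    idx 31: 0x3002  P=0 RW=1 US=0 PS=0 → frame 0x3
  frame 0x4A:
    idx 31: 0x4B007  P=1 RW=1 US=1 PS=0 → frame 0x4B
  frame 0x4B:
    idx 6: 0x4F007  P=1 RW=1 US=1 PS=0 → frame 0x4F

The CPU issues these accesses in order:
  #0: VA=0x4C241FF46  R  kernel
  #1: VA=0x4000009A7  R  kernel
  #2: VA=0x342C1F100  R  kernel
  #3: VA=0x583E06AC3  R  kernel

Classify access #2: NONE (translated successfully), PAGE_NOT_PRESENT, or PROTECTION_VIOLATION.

Trace:
#0 VA=0x4C241FF46 (r,kernel):
  L0 @0x39[19] → 0x3C007  P=1,RW=1,US=1,PS=0
  L1 @0x3C[18] → 0x40007  P=1,RW=1,US=1,PS=0
  L2 @0x40[31] → 0x43007  P=1,RW=1,US=1,PS=0
  ⇒ phys 0x43F46  [3 reads]
#1 VA=0x4000009A7 (r,kernel):
  L0 @0x39[16] → 0x7E000  P=0,RW=0,US=0,PS=0
  → PAGE_NOT_PRESENT  (1 entries read)
#2 VA=0x342C1F100 (r,kernel):
  L0 @0x39[13] → 0x44007  P=1,RW=1,US=1,PS=0
  L1 @0x44[22] → 0x46007  P=1,RW=1,US=1,PS=0
  L2 @0x46[31] → 0x3002  P=0,RW=1,US=0,PS=0
  → PAGE_NOT_PRESENT  (3 entries read)
#3 VA=0x583E06AC3 (r,kernel):
  L0 @0x39[22] → 0x4A007  P=1,RW=1,US=1,PS=0
  L1 @0x4A[31] → 0x4B007  P=1,RW=1,US=1,PS=0
  L2 @0x4B[6] → 0x4F007  P=1,RW=1,US=1,PS=0
  ⇒ phys 0x4FAC3  [3 reads]

Access #2 fault: PAGE_NOT_PRESENT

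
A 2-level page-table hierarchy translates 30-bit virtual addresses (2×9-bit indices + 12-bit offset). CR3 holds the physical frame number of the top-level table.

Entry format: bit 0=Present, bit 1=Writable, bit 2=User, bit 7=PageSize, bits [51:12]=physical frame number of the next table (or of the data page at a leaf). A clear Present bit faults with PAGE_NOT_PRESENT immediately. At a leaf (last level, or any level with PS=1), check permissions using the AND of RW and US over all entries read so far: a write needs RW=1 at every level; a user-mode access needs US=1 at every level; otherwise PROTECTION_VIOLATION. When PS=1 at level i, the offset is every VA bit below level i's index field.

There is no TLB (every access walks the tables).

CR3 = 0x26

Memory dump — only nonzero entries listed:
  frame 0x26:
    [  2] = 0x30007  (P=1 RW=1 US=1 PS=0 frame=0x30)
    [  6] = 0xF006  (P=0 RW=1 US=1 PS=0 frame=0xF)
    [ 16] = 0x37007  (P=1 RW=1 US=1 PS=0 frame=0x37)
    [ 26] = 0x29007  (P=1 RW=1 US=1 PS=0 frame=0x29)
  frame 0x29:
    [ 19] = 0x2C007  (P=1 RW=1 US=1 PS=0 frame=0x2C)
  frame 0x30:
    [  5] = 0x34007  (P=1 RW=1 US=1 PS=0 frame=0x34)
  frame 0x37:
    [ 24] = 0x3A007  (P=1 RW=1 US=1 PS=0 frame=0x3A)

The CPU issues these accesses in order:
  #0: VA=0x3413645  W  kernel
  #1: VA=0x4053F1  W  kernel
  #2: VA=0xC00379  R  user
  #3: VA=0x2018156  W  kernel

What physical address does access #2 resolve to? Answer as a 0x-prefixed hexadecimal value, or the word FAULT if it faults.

Trace:
#0 VA=0x3413645 (w,kernel):
  L0 @0x26[26] → 0x29007  P=1,RW=1,US=1,PS=0
  L1 @0x29[19] → 0x2C007  P=1,RW=1,US=1,PS=0
  ✓ 0x2C645  — 2 lookups
#1 VA=0x4053F1 (w,kernel):
  L0 @0x26[2] → 0x30007  P=1,RW=1,US=1,PS=0
  L1 @0x30[5] → 0x34007  P=1,RW=1,US=1,PS=0
  ✓ 0x343F1  — 2 lookups
#2 VA=0xC00379 (r,user):
  L0 @0x26[6] → 0xF006  P=0,RW=1,US=1,PS=0
  ⇒ fault: PAGE_NOT_PRESENT  — 1 lookups
#3 VA=0x2018156 (w,kernel):
  L0 @0x26[16] → 0x37007  P=1,RW=1,US=1,PS=0
  L1 @0x37[24] → 0x3A007  P=1,RW=1,US=1,PS=0
  ✓ 0x3A156  — 2 lookups

Access #2 PA: FAULT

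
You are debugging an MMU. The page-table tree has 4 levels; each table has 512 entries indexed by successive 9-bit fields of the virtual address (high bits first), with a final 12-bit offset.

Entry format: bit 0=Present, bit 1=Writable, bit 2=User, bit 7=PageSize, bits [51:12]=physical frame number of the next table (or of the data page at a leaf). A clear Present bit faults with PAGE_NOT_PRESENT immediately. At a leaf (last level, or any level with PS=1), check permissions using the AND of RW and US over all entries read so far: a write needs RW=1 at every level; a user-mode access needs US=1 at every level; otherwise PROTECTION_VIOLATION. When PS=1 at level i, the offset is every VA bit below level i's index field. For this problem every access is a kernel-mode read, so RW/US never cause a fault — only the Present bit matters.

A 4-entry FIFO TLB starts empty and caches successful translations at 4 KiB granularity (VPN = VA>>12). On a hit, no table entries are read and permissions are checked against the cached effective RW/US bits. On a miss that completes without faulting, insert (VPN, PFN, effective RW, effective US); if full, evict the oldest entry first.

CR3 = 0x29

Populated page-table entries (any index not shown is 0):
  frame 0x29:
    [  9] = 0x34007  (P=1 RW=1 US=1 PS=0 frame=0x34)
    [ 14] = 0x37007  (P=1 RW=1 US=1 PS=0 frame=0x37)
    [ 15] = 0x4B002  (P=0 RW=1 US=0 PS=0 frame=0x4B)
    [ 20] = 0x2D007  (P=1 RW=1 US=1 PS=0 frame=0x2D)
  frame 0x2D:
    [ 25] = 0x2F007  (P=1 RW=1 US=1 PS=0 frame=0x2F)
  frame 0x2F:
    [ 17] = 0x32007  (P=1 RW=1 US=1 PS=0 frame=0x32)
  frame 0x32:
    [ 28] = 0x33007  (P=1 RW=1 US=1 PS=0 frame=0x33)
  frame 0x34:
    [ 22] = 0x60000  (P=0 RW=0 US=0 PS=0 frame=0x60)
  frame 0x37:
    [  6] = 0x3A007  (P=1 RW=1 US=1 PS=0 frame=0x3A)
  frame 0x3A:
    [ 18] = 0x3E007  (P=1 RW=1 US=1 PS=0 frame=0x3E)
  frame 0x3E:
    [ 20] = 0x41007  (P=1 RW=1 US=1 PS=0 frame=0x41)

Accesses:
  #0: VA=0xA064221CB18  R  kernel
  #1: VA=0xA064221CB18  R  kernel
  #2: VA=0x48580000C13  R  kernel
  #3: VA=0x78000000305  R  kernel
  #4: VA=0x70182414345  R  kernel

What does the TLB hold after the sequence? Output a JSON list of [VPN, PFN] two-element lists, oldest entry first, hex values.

Per-access translation:
#0 VA=0xA064221CB18 (r,kernel):
  lvl0: tbl 0x29, slot 20 ⇒ 0x2D007 (P1/RW1/US1/PS0)
  lvl1: tbl 0x2D, slot 25 ⇒ 0x2F007 (P1/RW1/US1/PS0)
  lvl2: tbl 0x2F, slot 17 ⇒ 0x32007 (P1/RW1/US1/PS0)
  lvl3: tbl 0x32, slot 28 ⇒ 0x33007 (P1/RW1/US1/PS0)
  ✓ 0x33B18  — 4 lookups
#1 VA=0xA064221CB18 (r,kernel):
  TLB hit vpn=0xA064221C → PA=0x33B18
#2 VA=0x48580000C13 (r,kernel):
  lvl0: tbl 0x29, slot 9 ⇒ 0x34007 (P1/RW1/US1/PS0)
  lvl1: tbl 0x34, slot 22 ⇒ 0x60000 (P0/RW0/US0/PS0)
  ✗ PAGE_NOT_PRESENT  [2 reads]
#3 VA=0x78000000305 (r,kernel):
  lvl0: tbl 0x29, slot 15 ⇒ 0x4B002 (P0/RW1/US0/PS0)
  ✗ PAGE_NOT_PRESENT  [1 reads]
#4 VA=0x70182414345 (r,kernel):
  lvl0: tbl 0x29, slot 14 ⇒ 0x37007 (P1/RW1/US1/PS0)
  lvl1: tbl 0x37, slot 6 ⇒ 0x3A007 (P1/RW1/US1/PS0)
  lvl2: tbl 0x3A, slot 18 ⇒ 0x3E007 (P1/RW1/US1/PS0)
  lvl3: tbl 0x3E, slot 20 ⇒ 0x41007 (P1/RW1/US1/PS0)
  ✓ 0x41345  — 4 lookups

TLB: [["0xA064221C", "0x33"], ["0x70182414", "0x41"]]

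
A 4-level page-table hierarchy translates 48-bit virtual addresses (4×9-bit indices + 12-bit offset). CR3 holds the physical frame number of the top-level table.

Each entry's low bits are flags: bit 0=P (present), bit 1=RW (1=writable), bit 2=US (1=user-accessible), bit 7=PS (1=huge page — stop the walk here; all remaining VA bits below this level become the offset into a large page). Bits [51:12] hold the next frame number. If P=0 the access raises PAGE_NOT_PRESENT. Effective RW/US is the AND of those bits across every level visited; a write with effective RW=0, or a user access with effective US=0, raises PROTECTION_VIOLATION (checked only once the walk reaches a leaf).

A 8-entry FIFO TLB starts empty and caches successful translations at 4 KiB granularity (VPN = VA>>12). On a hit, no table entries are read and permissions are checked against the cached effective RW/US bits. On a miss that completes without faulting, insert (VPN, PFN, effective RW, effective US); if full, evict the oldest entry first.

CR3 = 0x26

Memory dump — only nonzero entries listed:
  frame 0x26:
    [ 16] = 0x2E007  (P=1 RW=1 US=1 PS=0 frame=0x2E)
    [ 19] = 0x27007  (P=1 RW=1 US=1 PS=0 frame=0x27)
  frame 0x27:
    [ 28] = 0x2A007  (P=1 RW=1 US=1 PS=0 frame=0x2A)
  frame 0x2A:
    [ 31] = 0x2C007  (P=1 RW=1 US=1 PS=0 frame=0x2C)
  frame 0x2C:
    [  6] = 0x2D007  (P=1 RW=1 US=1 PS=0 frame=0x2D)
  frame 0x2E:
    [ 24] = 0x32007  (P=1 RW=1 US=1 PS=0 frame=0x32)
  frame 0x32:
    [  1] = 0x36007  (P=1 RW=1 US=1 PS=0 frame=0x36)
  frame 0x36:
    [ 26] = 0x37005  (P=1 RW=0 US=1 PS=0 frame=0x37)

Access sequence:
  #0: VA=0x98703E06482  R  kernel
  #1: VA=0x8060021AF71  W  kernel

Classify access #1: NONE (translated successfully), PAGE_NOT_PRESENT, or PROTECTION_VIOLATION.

Per-access translation:
#0 VA=0x98703E06482 (r,kernel):
  L0: frame=0x26 idx=19 entry=0x27007 [P=1 RW=1 US=1 PS=0]
  L1: frame=0x27 idx=28 entry=0x2A007 [P=1 RW=1 US=1 PS=0]
  L2: frame=0x2A idx=31 entry=0x2C007 [P=1 RW=1 US=1 PS=0]
  L3: frame=0x2C idx=6 entry=0x2D007 [P=1 RW=1 US=1 PS=0]
  → PA=0x2D482  (4 entries read)
#1 VA=0x8060021AF71 (w,kernel):
  L0: frame=0x26 idx=16 entry=0x2E007 [P=1 RW=1 US=1 PS=0]
  L1: frame=0x2E idx=24 entry=0x32007 [P=1 RW=1 US=1 PS=0]
  L2: frame=0x32 idx=1 entry=0x36007 [P=1 RW=1 US=1 PS=0]
  L3: frame=0x36 idx=26 entry=0x37005 [P=1 RW=0 US=1 PS=0]
  ✗ PROTECTION_VIOLATION  [4 reads]

Access #1 fault: PROTECTION_VIOLATION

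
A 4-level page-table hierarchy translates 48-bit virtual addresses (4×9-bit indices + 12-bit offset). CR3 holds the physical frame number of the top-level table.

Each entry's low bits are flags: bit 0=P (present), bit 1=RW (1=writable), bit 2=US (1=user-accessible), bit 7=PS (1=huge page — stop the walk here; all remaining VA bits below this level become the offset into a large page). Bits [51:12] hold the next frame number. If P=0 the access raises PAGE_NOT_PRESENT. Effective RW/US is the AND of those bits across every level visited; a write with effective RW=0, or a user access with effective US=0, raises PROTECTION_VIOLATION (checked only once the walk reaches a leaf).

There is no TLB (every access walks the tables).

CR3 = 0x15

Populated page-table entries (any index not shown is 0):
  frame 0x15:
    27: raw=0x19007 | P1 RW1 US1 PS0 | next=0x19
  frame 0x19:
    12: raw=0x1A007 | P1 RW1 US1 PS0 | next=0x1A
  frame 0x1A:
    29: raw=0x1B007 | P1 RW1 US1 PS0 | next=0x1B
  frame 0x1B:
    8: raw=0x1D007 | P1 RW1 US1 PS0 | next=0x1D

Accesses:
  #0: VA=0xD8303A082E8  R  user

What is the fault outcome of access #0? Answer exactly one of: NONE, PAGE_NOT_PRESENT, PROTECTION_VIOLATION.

Walk each access:
#0 VA=0xD8303A082E8 (r,user):
  lvl0: tbl 0x15, slot 27 ⇒ 0x19007 (P1/RW1/US1/PS0)
  lvl1: tbl 0x19, slot 12 ⇒ 0x1A007 (P1/RW1/US1/PS0)
  lvl2: tbl 0x1A, slot 29 ⇒ 0x1B007 (P1/RW1/US1/PS0)
  lvl3: tbl 0x1B, slot 8 ⇒ 0x1D007 (P1/RW1/US1/PS0)
  ⇒ phys 0x1D2E8  [4 reads]

Access #0 fault: NONE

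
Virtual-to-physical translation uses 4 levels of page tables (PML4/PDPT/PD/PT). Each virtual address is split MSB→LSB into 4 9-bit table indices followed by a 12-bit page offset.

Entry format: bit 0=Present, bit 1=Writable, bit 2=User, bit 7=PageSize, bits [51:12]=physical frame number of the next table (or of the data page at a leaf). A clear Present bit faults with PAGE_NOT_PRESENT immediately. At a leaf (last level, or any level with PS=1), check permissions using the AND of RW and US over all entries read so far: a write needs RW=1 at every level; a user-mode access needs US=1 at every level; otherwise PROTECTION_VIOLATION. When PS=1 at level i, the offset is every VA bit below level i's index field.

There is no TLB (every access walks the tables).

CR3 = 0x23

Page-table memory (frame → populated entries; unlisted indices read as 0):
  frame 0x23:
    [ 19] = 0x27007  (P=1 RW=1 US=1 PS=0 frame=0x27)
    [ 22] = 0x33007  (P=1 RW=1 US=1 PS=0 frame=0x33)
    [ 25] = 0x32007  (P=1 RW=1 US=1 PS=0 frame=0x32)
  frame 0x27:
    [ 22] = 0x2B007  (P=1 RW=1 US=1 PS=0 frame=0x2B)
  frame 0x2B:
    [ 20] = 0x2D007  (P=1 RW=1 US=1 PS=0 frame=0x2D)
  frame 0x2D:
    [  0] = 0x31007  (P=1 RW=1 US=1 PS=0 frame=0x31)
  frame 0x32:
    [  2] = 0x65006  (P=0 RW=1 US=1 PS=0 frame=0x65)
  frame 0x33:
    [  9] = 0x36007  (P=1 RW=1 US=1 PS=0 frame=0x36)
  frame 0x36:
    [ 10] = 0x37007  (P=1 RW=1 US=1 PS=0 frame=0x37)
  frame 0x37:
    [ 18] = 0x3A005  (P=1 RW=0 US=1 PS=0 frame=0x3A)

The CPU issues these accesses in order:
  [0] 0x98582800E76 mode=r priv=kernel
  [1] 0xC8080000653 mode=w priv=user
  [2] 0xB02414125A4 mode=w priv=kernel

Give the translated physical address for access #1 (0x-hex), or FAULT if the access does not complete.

Per-access translation:
#0 VA=0x98582800E76 (r,kernel):
  L0: frame=0x23 idx=19 entry=0x27007 [P=1 RW=1 US=1 PS=0]
  L1: frame=0x27 idx=22 entry=0x2B007 [P=1 RW=1 US=1 PS=0]
  L2: frame=0x2B idx=20 entry=0x2D007 [P=1 RW=1 US=1 PS=0]
  L3: frame=0x2D idx=0 entry=0x31007 [P=1 RW=1 US=1 PS=0]
  ✓ 0x31E76  — 4 lookups
#1 VA=0xC8080000653 (w,user):
  L0: frame=0x23 idx=25 entry=0x32007 [P=1 RW=1 US=1 PS=0]
  L1: frame=0x32 idx=2 entry=0x65006 [P=0 RW=1 US=1 PS=0]
  ⇒ fault: PAGE_NOT_PRESENT  — 2 lookups
#2 VA=0xB02414125A4 (w,kernel):
  L0: frame=0x23 idx=22 entry=0x33007 [P=1 RW=1 US=1 PS=0]
  L1: frame=0x33 idx=9 entry=0x36007 [P=1 RW=1 US=1 PS=0]
  L2: frame=0x36 idx=10 entry=0x37007 [P=1 RW=1 US=1 PS=0]
  L3: frame=0x37 idx=18 entry=0x3A005 [P=1 RW=0 US=1 PS=0]
  ⇒ fault: PROTECTION_VIOLATION  — 4 lookups

Access #1 PA: FAULT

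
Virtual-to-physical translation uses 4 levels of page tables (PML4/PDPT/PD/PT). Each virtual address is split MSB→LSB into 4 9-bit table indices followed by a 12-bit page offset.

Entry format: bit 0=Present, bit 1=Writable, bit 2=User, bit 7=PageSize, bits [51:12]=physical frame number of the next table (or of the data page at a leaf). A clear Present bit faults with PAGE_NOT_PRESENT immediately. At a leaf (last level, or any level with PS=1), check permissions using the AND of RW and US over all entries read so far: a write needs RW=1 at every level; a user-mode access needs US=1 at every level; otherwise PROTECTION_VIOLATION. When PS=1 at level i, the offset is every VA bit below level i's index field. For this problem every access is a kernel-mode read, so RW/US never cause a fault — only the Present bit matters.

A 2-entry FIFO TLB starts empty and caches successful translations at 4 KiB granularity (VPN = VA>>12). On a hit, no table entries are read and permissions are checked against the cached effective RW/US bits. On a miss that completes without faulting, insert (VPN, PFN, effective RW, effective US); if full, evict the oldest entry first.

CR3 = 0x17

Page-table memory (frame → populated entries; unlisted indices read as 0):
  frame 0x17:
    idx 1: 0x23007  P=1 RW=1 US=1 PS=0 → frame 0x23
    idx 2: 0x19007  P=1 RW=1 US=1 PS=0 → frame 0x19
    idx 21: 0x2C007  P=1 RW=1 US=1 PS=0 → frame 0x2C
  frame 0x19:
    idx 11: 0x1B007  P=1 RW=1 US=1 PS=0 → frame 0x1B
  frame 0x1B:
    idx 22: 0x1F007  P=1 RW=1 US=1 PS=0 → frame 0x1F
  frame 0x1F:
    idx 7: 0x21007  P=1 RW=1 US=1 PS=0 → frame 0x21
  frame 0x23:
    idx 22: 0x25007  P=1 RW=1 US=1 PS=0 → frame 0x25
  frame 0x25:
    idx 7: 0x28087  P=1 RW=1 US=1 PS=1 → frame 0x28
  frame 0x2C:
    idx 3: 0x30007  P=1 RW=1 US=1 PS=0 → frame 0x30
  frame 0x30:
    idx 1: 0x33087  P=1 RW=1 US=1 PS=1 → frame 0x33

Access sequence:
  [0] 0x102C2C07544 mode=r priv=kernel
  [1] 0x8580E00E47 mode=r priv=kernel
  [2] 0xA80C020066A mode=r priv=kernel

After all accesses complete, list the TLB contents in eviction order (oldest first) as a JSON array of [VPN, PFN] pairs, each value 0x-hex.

Trace:
#0 VA=0x102C2C07544 (r,kernel):
  [0] read 0x17 idx=2: raw=0x19007 flags P=1 W=1 U=1 S=0
  [1] read 0x19 idx=11: raw=0x1B007 flags P=1 W=1 U=1 S=0
  [2] read 0x1B idx=22: raw=0x1F007 flags P=1 W=1 U=1 S=0
  [3] read 0x1F idx=7: raw=0x21007 flags P=1 W=1 U=1 S=0
  → PA=0x21544  (4 entries read)
#1 VA=0x8580E00E47 (r,kernel):
  [0] read 0x17 idx=1: raw=0x23007 flags P=1 W=1 U=1 S=0
  [1] read 0x23 idx=22: raw=0x25007 flags P=1 W=1 U=1 S=0
  [2] read 0x25 idx=7: raw=0x28087 flags P=1 W=1 U=1 S=1
  → PA=0x28E47 (huge @L2)  (3 entries read)
#2 VA=0xA80C020066A (r,kernel):
  [0] read 0x17 idx=21: raw=0x2C007 flags P=1 W=1 U=1 S=0
  [1] read 0x2C idx=3: raw=0x30007 flags P=1 W=1 U=1 S=0
  [2] read 0x30 idx=1: raw=0x33087 flags P=1 W=1 U=1 S=1
  → PA=0x3366A (huge @L2)  (3 entries read)

TLB: [["0x8580E00", "0x28"], ["0xA80C0200", "0x33"]]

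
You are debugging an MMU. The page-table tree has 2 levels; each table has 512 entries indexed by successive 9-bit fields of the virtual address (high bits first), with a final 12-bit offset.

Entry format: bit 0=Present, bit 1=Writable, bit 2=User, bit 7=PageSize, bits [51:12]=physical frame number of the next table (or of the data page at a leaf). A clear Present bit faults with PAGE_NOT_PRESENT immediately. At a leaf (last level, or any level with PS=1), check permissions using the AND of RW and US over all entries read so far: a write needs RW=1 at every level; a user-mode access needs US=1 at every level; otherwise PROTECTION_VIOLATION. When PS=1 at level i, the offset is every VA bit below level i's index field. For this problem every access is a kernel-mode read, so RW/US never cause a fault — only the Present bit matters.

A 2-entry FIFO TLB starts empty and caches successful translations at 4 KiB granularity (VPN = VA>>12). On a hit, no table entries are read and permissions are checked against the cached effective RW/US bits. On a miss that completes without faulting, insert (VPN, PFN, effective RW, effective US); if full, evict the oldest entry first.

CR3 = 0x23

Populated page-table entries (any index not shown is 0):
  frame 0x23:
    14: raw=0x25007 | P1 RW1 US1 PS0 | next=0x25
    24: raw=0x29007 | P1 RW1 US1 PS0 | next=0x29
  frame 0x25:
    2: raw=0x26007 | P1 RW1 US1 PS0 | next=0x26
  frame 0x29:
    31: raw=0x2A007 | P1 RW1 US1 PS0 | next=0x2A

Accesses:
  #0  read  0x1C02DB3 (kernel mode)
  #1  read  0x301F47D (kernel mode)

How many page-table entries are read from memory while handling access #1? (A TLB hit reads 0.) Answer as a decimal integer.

Walk each access:
#0 VA=0x1C02DB3 (r,kernel):
  L0 @0x23[14] → 0x25007  P=1,RW=1,US=1,PS=0
  L1 @0x25[2] → 0x26007  P=1,RW=1,US=1,PS=0
  → PA=0x26DB3  (2 entries read)
#1 VA=0x301F47D (r,kernel):
  L0 @0x23[24] → 0x29007  P=1,RW=1,US=1,PS=0
  L1 @0x29[31] → 0x2A007  P=1,RW=1,US=1,PS=0
  → PA=0x2A47D  (2 entries read)

Entries read for #1: 2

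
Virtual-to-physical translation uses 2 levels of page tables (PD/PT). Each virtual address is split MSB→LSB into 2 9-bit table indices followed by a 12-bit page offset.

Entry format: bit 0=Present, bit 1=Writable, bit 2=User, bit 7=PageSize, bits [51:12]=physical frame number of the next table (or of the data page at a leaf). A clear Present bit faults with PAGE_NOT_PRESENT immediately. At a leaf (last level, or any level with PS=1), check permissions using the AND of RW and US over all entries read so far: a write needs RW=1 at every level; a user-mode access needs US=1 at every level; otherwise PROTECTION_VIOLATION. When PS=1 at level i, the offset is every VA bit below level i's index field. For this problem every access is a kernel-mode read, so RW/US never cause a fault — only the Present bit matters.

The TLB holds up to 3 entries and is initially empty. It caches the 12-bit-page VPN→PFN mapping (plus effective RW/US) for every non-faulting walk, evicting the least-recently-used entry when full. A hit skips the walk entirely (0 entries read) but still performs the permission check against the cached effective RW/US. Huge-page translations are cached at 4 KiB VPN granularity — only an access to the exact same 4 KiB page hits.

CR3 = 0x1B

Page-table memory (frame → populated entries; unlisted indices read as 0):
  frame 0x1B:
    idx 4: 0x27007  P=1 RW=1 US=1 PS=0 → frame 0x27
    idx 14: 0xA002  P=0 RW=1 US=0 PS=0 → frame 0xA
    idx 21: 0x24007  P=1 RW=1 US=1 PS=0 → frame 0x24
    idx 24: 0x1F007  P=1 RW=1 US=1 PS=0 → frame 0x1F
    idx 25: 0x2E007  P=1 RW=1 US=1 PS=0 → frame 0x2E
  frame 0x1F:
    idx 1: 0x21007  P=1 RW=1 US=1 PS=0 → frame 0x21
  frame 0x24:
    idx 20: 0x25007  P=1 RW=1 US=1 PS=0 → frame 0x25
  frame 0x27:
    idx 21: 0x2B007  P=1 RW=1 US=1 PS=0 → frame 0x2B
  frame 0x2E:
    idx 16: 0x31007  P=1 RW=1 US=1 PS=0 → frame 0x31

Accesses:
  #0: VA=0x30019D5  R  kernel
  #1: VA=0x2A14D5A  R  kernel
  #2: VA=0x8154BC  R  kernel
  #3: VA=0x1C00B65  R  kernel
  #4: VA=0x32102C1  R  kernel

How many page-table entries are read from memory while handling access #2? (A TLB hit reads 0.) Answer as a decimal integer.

Trace:
#0 VA=0x30019D5 (r,kernel):
  [0] read 0x1B idx=24: raw=0x1F007 flags P=1 W=1 U=1 S=0
  [1] read 0x1F idx=1: raw=0x21007 flags P=1 W=1 U=1 S=0
  → PA=0x219D5  (2 entries read)
#1 VA=0x2A14D5A (r,kernel):
  [0] read 0x1B idx=21: raw=0x24007 flags P=1 W=1 U=1 S=0
  [1] read 0x24 idx=20: raw=0x25007 flags P=1 W=1 U=1 S=0
  → PA=0x25D5A  (2 entries read)
#2 VA=0x8154BC (r,kernel):
  [0] read 0x1B idx=4: raw=0x27007 flags P=1 W=1 U=1 S=0
  [1] read 0x27 idx=21: raw=0x2B007 flags P=1 W=1 U=1 S=0
  → PA=0x2B4BC  (2 entries read)
#3 VA=0x1C00B65 (r,kernel):
  [0] read 0x1B idx=14: raw=0xA002 flags P=0 W=1 U=0 S=0
  → PAGE_NOT_PRESENT  (1 entries read)
#4 VA=0x32102C1 (r,kernel):
  [0] read 0x1B idx=25: raw=0x2E007 flags P=1 W=1 U=1 S=0
  [1] read 0x2E idx=16: raw=0x31007 flags P=1 W=1 U=1 S=0
  → PA=0x312C1  (2 entries read)

Entries read for #2: 2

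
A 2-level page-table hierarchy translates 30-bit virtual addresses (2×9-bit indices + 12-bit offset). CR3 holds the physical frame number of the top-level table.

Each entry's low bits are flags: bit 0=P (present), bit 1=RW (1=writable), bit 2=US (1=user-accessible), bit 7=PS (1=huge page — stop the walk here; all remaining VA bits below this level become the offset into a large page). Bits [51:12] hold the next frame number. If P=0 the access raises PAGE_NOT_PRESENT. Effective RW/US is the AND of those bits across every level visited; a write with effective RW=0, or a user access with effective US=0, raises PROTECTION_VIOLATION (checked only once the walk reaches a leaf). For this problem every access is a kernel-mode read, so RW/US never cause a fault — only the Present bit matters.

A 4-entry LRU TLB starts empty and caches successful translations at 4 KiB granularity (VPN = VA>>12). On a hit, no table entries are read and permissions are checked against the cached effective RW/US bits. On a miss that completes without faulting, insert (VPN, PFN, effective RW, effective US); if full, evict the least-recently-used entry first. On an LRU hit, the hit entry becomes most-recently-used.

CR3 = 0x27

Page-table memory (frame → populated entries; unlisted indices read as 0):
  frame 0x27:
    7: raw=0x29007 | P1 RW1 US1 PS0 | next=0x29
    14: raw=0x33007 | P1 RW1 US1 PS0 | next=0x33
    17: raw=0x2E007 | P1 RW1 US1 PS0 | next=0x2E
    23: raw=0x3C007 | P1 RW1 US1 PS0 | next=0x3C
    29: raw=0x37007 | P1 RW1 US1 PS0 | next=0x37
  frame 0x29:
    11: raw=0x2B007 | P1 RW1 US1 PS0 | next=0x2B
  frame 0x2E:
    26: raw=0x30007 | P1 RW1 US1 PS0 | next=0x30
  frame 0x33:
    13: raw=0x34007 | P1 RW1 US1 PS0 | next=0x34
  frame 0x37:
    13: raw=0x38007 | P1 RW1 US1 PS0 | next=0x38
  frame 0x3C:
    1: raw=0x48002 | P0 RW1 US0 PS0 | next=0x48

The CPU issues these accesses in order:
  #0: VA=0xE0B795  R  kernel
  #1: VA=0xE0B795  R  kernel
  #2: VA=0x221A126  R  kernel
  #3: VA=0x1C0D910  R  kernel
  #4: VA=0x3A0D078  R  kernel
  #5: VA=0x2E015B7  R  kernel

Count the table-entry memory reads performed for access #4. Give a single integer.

Walk each access:
#0 VA=0xE0B795 (r,kernel):
  L0: frame=0x27 idx=7 entry=0x29007 [P=1 RW=1 US=1 PS=0]
  L1: frame=0x29 idx=11 entry=0x2B007 [P=1 RW=1 US=1 PS=0]
  → PA=0x2B795  (2 entries read)
#1 VA=0xE0B795 (r,kernel):
  TLB hit vpn=0xE0B → PA=0x2B795
#2 VA=0x221A126 (r,kernel):
  L0: frame=0x27 idx=17 entry=0x2E007 [P=1 RW=1 US=1 PS=0]
  L1: frame=0x2E idx=26 entry=0x30007 [P=1 RW=1 US=1 PS=0]
  → PA=0x30126  (2 entries read)
#3 VA=0x1C0D910 (r,kernel):
  L0: frame=0x27 idx=14 entry=0x33007 [P=1 RW=1 US=1 PS=0]
  L1: frame=0x33 idx=13 entry=0x34007 [P=1 RW=1 US=1 PS=0]
  → PA=0x34910  (2 entries read)
#4 VA=0x3A0D078 (r,kernel):
  L0: frame=0x27 idx=29 entry=0x37007 [P=1 RW=1 US=1 PS=0]
  L1: frame=0x37 idx=13 entry=0x38007 [P=1 RW=1 US=1 PS=0]
  → PA=0x38078  (2 entries read)
#5 VA=0x2E015B7 (r,kernel):
  L0: frame=0x27 idx=23 entry=0x3C007 [P=1 RW=1 US=1 PS=0]
  L1: frame=0x3C idx=1 entry=0x48002 [P=0 RW=1 US=0 PS=0]
  ✗ PAGE_NOT_PRESENT  [2 reads]

Entries read for #4: 2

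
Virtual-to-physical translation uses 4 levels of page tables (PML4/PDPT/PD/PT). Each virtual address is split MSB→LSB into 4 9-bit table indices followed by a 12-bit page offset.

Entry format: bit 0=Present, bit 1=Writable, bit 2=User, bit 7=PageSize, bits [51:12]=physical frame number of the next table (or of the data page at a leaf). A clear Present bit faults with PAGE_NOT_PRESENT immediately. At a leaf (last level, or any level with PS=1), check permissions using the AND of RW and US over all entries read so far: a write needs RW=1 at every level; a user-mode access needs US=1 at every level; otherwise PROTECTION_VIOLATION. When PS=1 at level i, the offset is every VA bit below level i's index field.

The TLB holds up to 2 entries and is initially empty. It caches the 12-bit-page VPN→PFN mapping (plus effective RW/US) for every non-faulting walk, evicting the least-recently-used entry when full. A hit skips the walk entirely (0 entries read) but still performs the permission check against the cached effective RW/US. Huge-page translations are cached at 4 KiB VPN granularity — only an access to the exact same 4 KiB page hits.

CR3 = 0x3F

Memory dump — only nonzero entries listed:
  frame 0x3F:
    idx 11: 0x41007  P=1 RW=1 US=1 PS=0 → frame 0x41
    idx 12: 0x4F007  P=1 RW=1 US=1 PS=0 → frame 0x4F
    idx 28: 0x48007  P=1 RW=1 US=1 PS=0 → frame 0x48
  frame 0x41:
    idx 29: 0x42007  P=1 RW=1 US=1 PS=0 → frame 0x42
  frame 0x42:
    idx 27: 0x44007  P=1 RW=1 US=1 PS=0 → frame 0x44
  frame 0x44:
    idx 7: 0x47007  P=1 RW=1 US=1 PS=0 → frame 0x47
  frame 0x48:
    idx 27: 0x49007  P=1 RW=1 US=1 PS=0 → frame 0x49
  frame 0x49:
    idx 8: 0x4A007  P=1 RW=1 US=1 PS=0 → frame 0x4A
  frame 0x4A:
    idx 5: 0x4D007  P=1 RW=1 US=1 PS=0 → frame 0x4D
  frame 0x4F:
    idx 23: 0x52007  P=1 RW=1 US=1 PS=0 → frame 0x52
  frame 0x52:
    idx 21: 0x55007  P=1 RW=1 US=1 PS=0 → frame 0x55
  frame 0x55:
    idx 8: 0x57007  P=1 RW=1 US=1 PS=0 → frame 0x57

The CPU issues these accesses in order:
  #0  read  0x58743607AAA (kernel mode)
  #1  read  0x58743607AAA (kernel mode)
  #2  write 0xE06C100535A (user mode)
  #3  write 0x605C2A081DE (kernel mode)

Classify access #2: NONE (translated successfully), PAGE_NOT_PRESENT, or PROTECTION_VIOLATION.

Walk each access:
#0 VA=0x58743607AAA (r,kernel):
  [0] read 0x3F idx=11: raw=0x41007 flags P=1 W=1 U=1 S=0
  [1] read 0x41 idx=29: raw=0x42007 flags P=1 W=1 U=1 S=0
  [2] read 0x42 idx=27: raw=0x44007 flags P=1 W=1 U=1 S=0
  [3] read 0x44 idx=7: raw=0x47007 flags P=1 W=1 U=1 S=0
  ⇒ phys 0x47AAA  [4 reads]
#1 VA=0x58743607AAA (r,kernel):
  TLB hit vpn=0x58743607 → PA=0x47AAA
#2 VA=0xE06C100535A (w,user):
  [0] read 0x3F idx=28: raw=0x48007 flags P=1 W=1 U=1 S=0
  [1] read 0x48 idx=27: raw=0x49007 flags P=1 W=1 U=1 S=0
  [2] read 0x49 idx=8: raw=0x4A007 flags P=1 W=1 U=1 S=0
  [3] read 0x4A idx=5: raw=0x4D007 flags P=1 W=1 U=1 S=0
  ⇒ phys 0x4D35A  [4 reads]
#3 VA=0x605C2A081DE (w,kernel):
  [0] read 0x3F idx=12: raw=0x4F007 flags P=1 W=1 U=1 S=0
  [1] read 0x4F idx=23: raw=0x52007 flags P=1 W=1 U=1 S=0
  [2] read 0x52 idx=21: raw=0x55007 flags P=1 W=1 U=1 S=0
  [3] read 0x55 idx=8: raw=0x57007 flags P=1 W=1 U=1 S=0
  ⇒ phys 0x571DE  [4 reads]

Access #2 fault: NONE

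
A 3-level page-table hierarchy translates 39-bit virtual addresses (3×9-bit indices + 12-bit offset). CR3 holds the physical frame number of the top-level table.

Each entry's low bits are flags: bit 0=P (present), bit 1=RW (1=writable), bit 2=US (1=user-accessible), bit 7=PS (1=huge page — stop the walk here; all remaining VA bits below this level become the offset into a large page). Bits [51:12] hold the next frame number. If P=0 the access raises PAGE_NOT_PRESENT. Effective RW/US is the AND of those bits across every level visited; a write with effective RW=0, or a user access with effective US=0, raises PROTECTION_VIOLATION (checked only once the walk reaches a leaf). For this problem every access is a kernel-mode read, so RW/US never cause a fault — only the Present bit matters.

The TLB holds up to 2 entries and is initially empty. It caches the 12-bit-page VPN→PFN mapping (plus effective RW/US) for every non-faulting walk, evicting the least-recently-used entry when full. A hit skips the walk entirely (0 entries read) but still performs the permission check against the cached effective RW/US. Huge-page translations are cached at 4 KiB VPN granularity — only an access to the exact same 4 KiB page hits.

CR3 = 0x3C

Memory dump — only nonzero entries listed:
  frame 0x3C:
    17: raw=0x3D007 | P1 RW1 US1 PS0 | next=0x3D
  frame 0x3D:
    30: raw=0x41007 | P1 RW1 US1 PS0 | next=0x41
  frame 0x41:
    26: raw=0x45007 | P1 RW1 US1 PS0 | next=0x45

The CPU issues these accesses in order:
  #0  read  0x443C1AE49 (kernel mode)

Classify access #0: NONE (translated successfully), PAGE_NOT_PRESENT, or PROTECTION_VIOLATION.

Walk each access:
#0 VA=0x443C1AE49 (r,kernel):
  L0 @0x3C[17] → 0x3D007  P=1,RW=1,US=1,PS=0
  L1 @0x3D[30] → 0x41007  P=1,RW=1,US=1,PS=0
  L2 @0x41[26] → 0x45007  P=1,RW=1,US=1,PS=0
  → PA=0x45E49  (3 entries read)

Access #0 fault: NONE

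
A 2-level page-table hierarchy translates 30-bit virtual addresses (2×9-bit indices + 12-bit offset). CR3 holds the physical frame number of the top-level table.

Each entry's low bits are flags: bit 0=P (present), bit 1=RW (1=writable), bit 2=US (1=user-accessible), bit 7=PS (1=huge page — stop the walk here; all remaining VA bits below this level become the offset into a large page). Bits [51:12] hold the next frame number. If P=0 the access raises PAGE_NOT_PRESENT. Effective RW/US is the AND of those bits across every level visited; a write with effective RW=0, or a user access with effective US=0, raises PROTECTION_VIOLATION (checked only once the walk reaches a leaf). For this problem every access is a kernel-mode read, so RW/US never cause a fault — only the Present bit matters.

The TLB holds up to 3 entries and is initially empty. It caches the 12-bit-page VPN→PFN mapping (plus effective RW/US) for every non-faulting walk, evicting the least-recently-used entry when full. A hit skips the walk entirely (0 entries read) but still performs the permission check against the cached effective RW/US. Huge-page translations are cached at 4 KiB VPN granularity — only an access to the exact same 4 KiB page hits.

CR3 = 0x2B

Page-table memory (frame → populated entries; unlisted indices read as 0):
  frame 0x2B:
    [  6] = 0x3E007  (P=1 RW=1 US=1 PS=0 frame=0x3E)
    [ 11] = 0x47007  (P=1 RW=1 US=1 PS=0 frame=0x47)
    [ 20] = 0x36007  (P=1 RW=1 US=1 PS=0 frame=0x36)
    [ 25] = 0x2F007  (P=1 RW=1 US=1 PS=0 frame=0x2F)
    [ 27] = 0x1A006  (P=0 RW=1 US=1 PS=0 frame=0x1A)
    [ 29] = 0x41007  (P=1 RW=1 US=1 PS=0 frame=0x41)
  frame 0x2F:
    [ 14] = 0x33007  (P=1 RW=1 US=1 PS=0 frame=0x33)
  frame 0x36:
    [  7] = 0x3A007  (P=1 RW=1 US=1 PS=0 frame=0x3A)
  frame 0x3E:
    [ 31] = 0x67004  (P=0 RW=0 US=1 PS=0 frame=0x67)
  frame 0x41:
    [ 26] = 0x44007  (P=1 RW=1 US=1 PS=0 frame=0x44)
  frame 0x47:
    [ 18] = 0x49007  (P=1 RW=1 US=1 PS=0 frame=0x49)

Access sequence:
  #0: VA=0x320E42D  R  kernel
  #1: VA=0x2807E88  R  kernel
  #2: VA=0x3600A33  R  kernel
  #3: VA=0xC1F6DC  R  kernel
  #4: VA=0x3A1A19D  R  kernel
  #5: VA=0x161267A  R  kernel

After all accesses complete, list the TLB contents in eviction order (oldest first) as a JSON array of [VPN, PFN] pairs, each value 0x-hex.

Per-access translation:
#0 VA=0x320E42D (r,kernel):
  L0: frame=0x2B idx=25 entry=0x2F007 [P=1 RW=1 US=1 PS=0]
  L1: frame=0x2F idx=14 entry=0x33007 [P=1 RW=1 US=1 PS=0]
  ⇒ phys 0x3342D  [2 reads]
#1 VA=0x2807E88 (r,kernel):
  L0: frame=0x2B idx=20 entry=0x36007 [P=1 RW=1 US=1 PS=0]
  L1: frame=0x36 idx=7 entry=0x3A007 [P=1 RW=1 US=1 PS=0]
  ⇒ phys 0x3AE88  [2 reads]
#2 VA=0x3600A33 (r,kernel):
  L0: frame=0x2B idx=27 entry=0x1A006 [P=0 RW=1 US=1 PS=0]
  ✗ PAGE_NOT_PRESENT  [1 reads]
#3 VA=0xC1F6DC (r,kernel):
  L0: frame=0x2B idx=6 entry=0x3E007 [P=1 RW=1 US=1 PS=0]
  L1: frame=0x3E idx=31 entry=0x67004 [P=0 RW=0 US=1 PS=0]
  ✗ PAGE_NOT_PRESENT  [2 reads]
#4 VA=0x3A1A19D (r,kernel):
  L0: frame=0x2B idx=29 entry=0x41007 [P=1 RW=1 US=1 PS=0]
  L1: frame=0x41 idx=26 entry=0x44007 [P=1 RW=1 US=1 PS=0]
  ⇒ phys 0x4419D  [2 reads]
#5 VA=0x161267A (r,kernel):
  L0: frame=0x2B idx=11 entry=0x47007 [P=1 RW=1 US=1 PS=0]
  L1: frame=0x47 idx=18 entry=0x49007 [P=1 RW=1 US=1 PS=0]
  ⇒ phys 0x4967A  [2 reads]

TLB: [["0x2807", "0x3A"], ["0x3A1A", "0x44"], ["0x1612", "0x49"]]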